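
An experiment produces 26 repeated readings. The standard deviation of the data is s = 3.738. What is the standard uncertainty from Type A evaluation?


u_A = s / sqrt(n)
u_A = 3.738 / sqrt(26)
u_A = 3.738 / 5.0990195
u_A = 0.7331

0.7331


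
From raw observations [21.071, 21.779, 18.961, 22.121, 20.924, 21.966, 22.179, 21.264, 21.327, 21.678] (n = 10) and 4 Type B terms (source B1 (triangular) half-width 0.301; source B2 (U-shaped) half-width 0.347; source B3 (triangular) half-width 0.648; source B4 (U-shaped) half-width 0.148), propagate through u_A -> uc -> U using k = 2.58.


mean = (21.071 + 21.779 + 18.961 + 22.121 + 20.924 + 21.966 + 22.179 + 21.264 + 21.327 + 21.678) / 10 = 21.327
s = sqrt(sum((x - mean)^2)/(n-1)) = 0.93820372
u_A = s / sqrt(n) = 0.93820372 / sqrt(10) = 0.29668607
u_B1 = 0.301 / sqrt(6) = 0.12288274
u_B2 = 0.347 / sqrt(2) = 0.24536605
u_B3 = 0.648 / sqrt(6) = 0.26454489
u_B4 = 0.148 / sqrt(2) = 0.1046518
uc = sqrt(0.29668607^2 + 0.12288274^2 + 0.24536605^2 + 0.26454489^2 + 0.1046518^2) = 0.49423
U = k * uc = 2.58 * 0.49423
U = 1.2751

1.2751


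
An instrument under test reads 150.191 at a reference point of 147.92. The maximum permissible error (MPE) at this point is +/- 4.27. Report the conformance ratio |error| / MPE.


e = indication - reference = 150.191 - 147.92 = 2.2710
|e| = 2.2710
ratio = |e| / MPE = 2.2710 / 4.27
ratio = 0.5319

0.5319


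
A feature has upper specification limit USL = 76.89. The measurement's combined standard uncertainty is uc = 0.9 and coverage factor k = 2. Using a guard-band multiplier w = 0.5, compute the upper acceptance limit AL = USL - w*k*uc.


U = k * uc = 2 * 0.9 = 1.8
guard band g = w * U = 0.5 * 1.8 = 0.9
AL = USL - g = 76.89 - 0.9
AL = 75.9900

75.9900


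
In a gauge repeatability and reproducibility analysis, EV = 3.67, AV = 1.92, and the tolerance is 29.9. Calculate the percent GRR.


GRR = sqrt(EV^2 + AV^2) = sqrt(3.67^2 + 1.92^2) = 4.1418957
%GRR = GRR / tol * 100 = 4.1418957 / 29.9 * 100
%GRR = 13.8525

13.8525


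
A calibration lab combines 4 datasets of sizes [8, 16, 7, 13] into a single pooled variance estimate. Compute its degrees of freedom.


nu = sum_i (n_i - 1)
nu = ((8 - 1) + (16 - 1) + (7 - 1) + (13 - 1))
nu = 7 + 15 + 6 + 12
nu = 40

40


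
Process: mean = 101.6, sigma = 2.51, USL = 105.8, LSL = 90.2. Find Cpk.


Cpu = (USL - mean) / (3*sigma) = (105.8 - 101.6) / (3*2.51) = 0.5578
Cpl = (mean - LSL) / (3*sigma) = (101.6 - 90.2) / (3*2.51) = 1.5139
Cpk = min(Cpu, Cpl) = 0.5578

0.5578


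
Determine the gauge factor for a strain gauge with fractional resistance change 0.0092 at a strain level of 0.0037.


GF = (dR/R) / epsilon
= 0.0092 / 0.0037
= 2.4865

2.4865


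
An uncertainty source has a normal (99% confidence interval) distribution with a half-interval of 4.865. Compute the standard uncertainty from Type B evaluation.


u_B = half_width / 2.576
u_B = 4.865 / 2.576
u_B = 1.8886

1.8886


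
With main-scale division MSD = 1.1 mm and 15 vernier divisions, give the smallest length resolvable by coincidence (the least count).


LC = MSD / n_div
= 1.1 / 15
= 0.0733

0.0733


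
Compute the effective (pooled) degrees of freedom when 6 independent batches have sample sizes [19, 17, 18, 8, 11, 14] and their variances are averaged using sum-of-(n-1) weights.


nu = sum_i (n_i - 1)
nu = ((19 - 1) + (17 - 1) + (18 - 1) + (8 - 1) + (11 - 1) + (14 - 1))
nu = 18 + 16 + 17 + 7 + 10 + 13
nu = 81

81


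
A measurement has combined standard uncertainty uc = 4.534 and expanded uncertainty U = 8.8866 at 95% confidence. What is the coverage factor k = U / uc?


k = U / uc
k = 8.8866 / 4.534
k = 1.96

1.96


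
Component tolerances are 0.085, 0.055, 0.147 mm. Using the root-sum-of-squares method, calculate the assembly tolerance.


RSS = sqrt(0.085^2 + 0.055^2 + 0.147^2)
= sqrt(0.031859)
= 0.1785

0.1785


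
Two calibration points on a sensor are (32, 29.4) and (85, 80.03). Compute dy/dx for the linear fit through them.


slope = (y2 - y1) / (x2 - x1)
= (80.03 - 29.4) / (85 - 32)
= 50.6300 / 53
= 0.9553

0.9553


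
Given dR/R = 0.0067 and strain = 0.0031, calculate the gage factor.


GF = (dR/R) / epsilon
= 0.0067 / 0.0031
= 2.1613

2.1613


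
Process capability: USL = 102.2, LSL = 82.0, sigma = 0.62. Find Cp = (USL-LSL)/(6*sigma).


Cp = (USL - LSL) / (6 * sigma)
= (102.2 - 82.0) / (6 * 0.62)
= 20.2000 / 3.7200
= 5.4301

5.4301


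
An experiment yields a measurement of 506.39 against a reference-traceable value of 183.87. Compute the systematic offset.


Systematic error = measured - true
= 506.39 - 183.87
= 322.5200

322.5200


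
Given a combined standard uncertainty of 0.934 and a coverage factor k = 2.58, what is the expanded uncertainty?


U = k * uc
U = 2.58 * 0.934
U = 2.4097

2.4097


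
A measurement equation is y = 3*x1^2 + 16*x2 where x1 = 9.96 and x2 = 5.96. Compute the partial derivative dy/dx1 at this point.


y = 3*x1^2 + 16*x2
dy/dx1 = 2*3*x1
Evaluate at x1 = 9.96: c1 = 6 * 9.96
c1 = 59.7600

59.7600


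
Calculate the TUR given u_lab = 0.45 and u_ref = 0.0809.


TUR = u_lab / u_ref
= 0.45 / 0.0809
= 5.5624

5.5624


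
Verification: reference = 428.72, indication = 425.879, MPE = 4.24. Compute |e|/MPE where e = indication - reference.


e = indication - reference = 425.879 - 428.72 = -2.8410
|e| = 2.8410
ratio = |e| / MPE = 2.8410 / 4.24
ratio = 0.6700

0.6700


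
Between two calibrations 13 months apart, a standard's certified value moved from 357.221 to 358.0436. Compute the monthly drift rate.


rate = (v2 - v1) / months
= (358.0436 - 357.221) / 13
= 0.8226 / 13
= 0.0633

0.0633


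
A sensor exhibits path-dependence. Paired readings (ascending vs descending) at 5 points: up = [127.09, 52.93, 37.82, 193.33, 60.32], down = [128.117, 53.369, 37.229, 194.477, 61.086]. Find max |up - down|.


|127.09 - 128.117| = 1.0270
|52.93 - 53.369| = 0.4390
|37.82 - 37.229| = 0.5910
|193.33 - 194.477| = 1.1470
|60.32 - 61.086| = 0.7660
hysteresis = max(diffs) = 1.1470

1.1470


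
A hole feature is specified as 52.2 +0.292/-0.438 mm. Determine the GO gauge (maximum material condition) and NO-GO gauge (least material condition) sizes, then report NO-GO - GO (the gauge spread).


GO = nominal - lower_tol (smallest hole = maximum material condition)
GO = 52.2 - 0.438 = 51.762
NO-GO = nominal + upper_tol (largest hole = least material condition)
NO-GO = 52.2 + 0.292 = 52.492
spread = NO-GO - GO = 52.492 - 51.762 = 0.7300

0.7300


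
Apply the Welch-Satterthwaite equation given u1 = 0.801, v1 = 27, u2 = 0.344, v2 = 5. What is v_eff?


uc = sqrt(u1^2 + u2^2) = sqrt(0.801^2 + 0.344^2) = 0.87174365
v_eff = uc^4 / (u1^4/v1 + u2^4/v2)
= 0.87174365^4 / (0.801^4/27 + 0.344^4/5)
= 0.57750423 / 0.018047046
v_eff = 31.9999

31.9999


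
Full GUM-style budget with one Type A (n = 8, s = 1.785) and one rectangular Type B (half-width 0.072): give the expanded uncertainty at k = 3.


u_A = s / sqrt(n) = 1.785 / sqrt(8) = 0.6310928
u_B = half_width / sqrt(3) = 0.072 / sqrt(3) = 0.041569219
uc = sqrt(u_A^2 + u_B^2) = sqrt(0.6310928^2 + 0.041569219^2) = 0.63246037
U = k * uc = 3 * 0.63246037
U = 1.8974

1.8974


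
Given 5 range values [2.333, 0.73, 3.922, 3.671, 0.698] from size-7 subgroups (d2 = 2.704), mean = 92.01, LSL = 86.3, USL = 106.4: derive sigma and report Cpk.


R_bar = (2.333 + 0.73 + 3.922 + 3.671 + 0.698) / 5 = 2.2708
sigma = R_bar / d2 = 2.2708 / 2.704 = 0.8397929
Cp = (USL - LSL)/(6*sigma) = (106.4 - 86.3)/(6*0.8397929) = 3.9891
Cpu = (106.4 - 92.01)/(3*0.8397929) = 5.7117
Cpl = (92.01 - 86.3)/(3*0.8397929) = 2.2664
Cpk = min(Cpu, Cpl) = 2.2664

2.2664


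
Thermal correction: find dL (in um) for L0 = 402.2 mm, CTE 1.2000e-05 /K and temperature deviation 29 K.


dL = L * alpha * dT
= 402.2 * 1.2000e-05 * 29
= 0.1399656 mm
dL_um = 0.1399656 * 1000 = 139.9656 um

139.9656


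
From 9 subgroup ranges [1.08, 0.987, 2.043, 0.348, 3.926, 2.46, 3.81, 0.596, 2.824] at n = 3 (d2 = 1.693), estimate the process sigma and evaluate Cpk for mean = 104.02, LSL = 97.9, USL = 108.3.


R_bar = (1.08 + 0.987 + 2.043 + 0.348 + 3.926 + 2.46 + 3.81 + 0.596 + 2.824) / 9 = 2.0082222
sigma = R_bar / d2 = 2.0082222 / 1.693 = 1.1861915
Cp = (USL - LSL)/(6*sigma) = (108.3 - 97.9)/(6*1.1861915) = 1.4613
Cpu = (108.3 - 104.02)/(3*1.1861915) = 1.2027
Cpl = (104.02 - 97.9)/(3*1.1861915) = 1.7198
Cpk = min(Cpu, Cpl) = 1.2027

1.2027


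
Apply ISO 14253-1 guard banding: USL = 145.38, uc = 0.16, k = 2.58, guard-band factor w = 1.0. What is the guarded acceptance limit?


U = k * uc = 2.58 * 0.16 = 0.4128
guard band g = w * U = 1.0 * 0.4128 = 0.4128
AL = USL - g = 145.38 - 0.4128
AL = 144.9672

144.9672


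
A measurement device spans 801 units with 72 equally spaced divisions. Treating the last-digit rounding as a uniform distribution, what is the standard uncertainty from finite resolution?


resolution = range / divisions
resolution = 801 / 72 = 11.125
u_res = resolution / (2*sqrt(3))
u_res = 11.125 / 3.4641016
u_res = 3.2115

3.2115


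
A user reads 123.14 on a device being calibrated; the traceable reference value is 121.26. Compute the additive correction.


Correction = standard - reading
= 121.26 - 123.14
= -1.8800

-1.8800


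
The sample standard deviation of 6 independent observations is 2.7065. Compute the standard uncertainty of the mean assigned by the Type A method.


u_A = s / sqrt(n)
u_A = 2.7065 / sqrt(6)
u_A = 2.7065 / 2.4494897
u_A = 1.1049

1.1049


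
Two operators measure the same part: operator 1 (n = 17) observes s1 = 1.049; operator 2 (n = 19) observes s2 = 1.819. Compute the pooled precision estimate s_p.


s_p = sqrt(((n1-1)*s1^2 + (n2-1)*s2^2) / (n1+n2-2))
numerator = (17-1)*1.049^2 + (19-1)*1.819^2 = 17.606416 + 59.557698 = 77.164114
denominator = 17 + 19 - 2 = 34
s_p^2 = 77.164114 / 34 = 2.2695328
s_p = sqrt(2.2695328) = 1.5065

1.5065


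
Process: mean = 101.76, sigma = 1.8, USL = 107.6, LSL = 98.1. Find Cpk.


Cpu = (USL - mean) / (3*sigma) = (107.6 - 101.76) / (3*1.8) = 1.0815
Cpl = (mean - LSL) / (3*sigma) = (101.76 - 98.1) / (3*1.8) = 0.6778
Cpk = min(Cpu, Cpl) = 0.6778

0.6778


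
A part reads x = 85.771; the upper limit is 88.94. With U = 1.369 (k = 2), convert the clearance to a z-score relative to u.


u = U / k = 1.369 / 2 = 0.6845
margin = |USL - x| = |88.94 - 85.771| = 3.169
z = margin / u = 3.169 / 0.6845
z = 4.6297

4.6297


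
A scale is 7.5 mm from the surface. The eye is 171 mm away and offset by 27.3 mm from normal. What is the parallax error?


error = h * offset / d
= 7.5 * 27.3 / 171
= 1.1974

1.1974


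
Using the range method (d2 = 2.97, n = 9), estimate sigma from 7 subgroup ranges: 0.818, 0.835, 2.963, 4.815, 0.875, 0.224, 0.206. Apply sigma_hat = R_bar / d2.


R_bar = (0.818 + 0.835 + 2.963 + 4.815 + 0.875 + 0.224 + 0.206) / 7
R_bar = 10.736 / 7 = 1.5337143
sigma_hat = R_bar / d2 = 1.5337143 / 2.97 = 0.5164

0.5164


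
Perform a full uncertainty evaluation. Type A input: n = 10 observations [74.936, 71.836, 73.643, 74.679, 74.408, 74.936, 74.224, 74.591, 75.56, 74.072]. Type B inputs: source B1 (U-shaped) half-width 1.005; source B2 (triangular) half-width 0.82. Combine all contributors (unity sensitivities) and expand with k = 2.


mean = (74.936 + 71.836 + 73.643 + 74.679 + 74.408 + 74.936 + 74.224 + 74.591 + 75.56 + 74.072) / 10 = 74.2885
s = sqrt(sum((x - mean)^2)/(n-1)) = 1.0108281
u_A = s / sqrt(n) = 1.0108281 / sqrt(10) = 0.31965191
u_B1 = 1.005 / sqrt(2) = 0.71064232
u_B2 = 0.82 / sqrt(6) = 0.3347636
uc = sqrt(0.31965191^2 + 0.71064232^2 + 0.3347636^2) = 0.84808992
U = k * uc = 2 * 0.84808992
U = 1.6962

1.6962


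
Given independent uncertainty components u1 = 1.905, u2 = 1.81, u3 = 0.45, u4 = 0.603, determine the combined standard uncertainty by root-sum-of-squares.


uc = sqrt(1.905^2 + 1.81^2 + 0.45^2 + 0.603^2)
uc = sqrt(7.471234)
uc = 2.7334

2.7334


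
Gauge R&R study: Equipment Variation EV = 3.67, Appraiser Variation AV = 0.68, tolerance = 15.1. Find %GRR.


GRR = sqrt(EV^2 + AV^2) = sqrt(3.67^2 + 0.68^2) = 3.7324657
%GRR = GRR / tol * 100 = 3.7324657 / 15.1 * 100
%GRR = 24.7183

24.7183


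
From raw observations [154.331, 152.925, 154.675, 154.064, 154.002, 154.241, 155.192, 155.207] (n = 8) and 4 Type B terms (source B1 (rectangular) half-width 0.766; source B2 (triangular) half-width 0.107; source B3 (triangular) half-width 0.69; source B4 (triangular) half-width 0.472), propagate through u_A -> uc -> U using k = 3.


mean = (154.331 + 152.925 + 154.675 + 154.064 + 154.002 + 154.241 + 155.192 + 155.207) / 8 = 154.329625
s = sqrt(sum((x - mean)^2)/(n-1)) = 0.73596233
u_A = s / sqrt(n) = 0.73596233 / sqrt(8) = 0.26020198
u_B1 = 0.766 / sqrt(3) = 0.44225031
u_B2 = 0.107 / sqrt(6) = 0.043682567
u_B3 = 0.69 / sqrt(6) = 0.28169132
u_B4 = 0.472 / sqrt(6) = 0.19269319
uc = sqrt(0.26020198^2 + 0.44225031^2 + 0.043682567^2 + 0.28169132^2 + 0.19269319^2) = 0.61780194
U = k * uc = 3 * 0.61780194
U = 1.8534

1.8534


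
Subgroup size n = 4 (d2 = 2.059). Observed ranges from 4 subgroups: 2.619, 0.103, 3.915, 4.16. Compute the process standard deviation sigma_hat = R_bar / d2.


R_bar = (2.619 + 0.103 + 3.915 + 4.16) / 4
R_bar = 10.797 / 4 = 2.69925
sigma_hat = R_bar / d2 = 2.69925 / 2.059 = 1.3110

1.3110


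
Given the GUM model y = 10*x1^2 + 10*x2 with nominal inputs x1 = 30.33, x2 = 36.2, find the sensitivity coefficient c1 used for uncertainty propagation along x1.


y = 10*x1^2 + 10*x2
dy/dx1 = 2*10*x1
Evaluate at x1 = 30.33: c1 = 20 * 30.33
c1 = 606.6000

606.6000


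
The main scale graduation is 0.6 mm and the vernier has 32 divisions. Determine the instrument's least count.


LC = MSD / n_div
= 0.6 / 32
= 0.0187

0.0187


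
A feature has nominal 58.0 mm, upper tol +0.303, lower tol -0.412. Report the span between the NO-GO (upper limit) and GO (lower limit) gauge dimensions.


GO = nominal - lower_tol (smallest hole = maximum material condition)
GO = 58.0 - 0.412 = 57.588
NO-GO = nominal + upper_tol (largest hole = least material condition)
NO-GO = 58.0 + 0.303 = 58.303
spread = NO-GO - GO = 58.303 - 57.588 = 0.7150

0.7150


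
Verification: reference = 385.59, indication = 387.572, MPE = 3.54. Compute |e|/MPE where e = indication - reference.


e = indication - reference = 387.572 - 385.59 = 1.9820
|e| = 1.9820
ratio = |e| / MPE = 1.9820 / 3.54
ratio = 0.5599

0.5599


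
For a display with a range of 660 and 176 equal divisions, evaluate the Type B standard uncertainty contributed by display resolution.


resolution = range / divisions
resolution = 660 / 176 = 3.75
u_res = resolution / (2*sqrt(3))
u_res = 3.75 / 3.4641016
u_res = 1.0825

1.0825


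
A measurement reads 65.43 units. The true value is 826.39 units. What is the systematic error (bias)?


Systematic error = measured - true
= 65.43 - 826.39
= -760.9600

-760.9600


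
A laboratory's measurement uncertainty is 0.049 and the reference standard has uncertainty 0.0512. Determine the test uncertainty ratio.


TUR = u_lab / u_ref
= 0.049 / 0.0512
= 0.9570

0.9570


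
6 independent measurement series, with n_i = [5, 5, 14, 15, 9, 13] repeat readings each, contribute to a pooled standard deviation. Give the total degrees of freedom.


nu = sum_i (n_i - 1)
nu = ((5 - 1) + (5 - 1) + (14 - 1) + (15 - 1) + (9 - 1) + (13 - 1))
nu = 4 + 4 + 13 + 14 + 8 + 12
nu = 55

55


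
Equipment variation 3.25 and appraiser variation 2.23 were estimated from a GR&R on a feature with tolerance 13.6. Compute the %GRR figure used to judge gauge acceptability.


GRR = sqrt(EV^2 + AV^2) = sqrt(3.25^2 + 2.23^2) = 3.9414972
%GRR = GRR / tol * 100 = 3.9414972 / 13.6 * 100
%GRR = 28.9816

28.9816


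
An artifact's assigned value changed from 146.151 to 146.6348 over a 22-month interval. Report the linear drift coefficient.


rate = (v2 - v1) / months
= (146.6348 - 146.151) / 22
= 0.4838 / 22
= 0.0220

0.0220


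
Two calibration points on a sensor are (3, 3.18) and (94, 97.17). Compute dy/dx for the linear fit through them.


slope = (y2 - y1) / (x2 - x1)
= (97.17 - 3.18) / (94 - 3)
= 93.9900 / 91
= 1.0329

1.0329


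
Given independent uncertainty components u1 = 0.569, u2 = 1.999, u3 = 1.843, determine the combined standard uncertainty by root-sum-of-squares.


uc = sqrt(0.569^2 + 1.999^2 + 1.843^2)
uc = sqrt(7.716411)
uc = 2.7778

2.7778


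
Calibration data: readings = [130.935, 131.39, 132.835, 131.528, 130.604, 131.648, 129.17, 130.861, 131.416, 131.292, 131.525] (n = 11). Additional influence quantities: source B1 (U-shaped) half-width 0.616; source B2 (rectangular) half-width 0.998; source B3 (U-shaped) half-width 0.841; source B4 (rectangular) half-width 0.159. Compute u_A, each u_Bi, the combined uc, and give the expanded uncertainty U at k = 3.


mean = (130.935 + 131.39 + 132.835 + 131.528 + 130.604 + 131.648 + 129.17 + 130.861 + 131.416 + 131.292 + 131.525) / 11 = 131.2003636
s = sqrt(sum((x - mean)^2)/(n-1)) = 0.8854162
u_A = s / sqrt(n) = 0.8854162 / sqrt(11) = 0.26696303
u_B1 = 0.616 / sqrt(2) = 0.43557778
u_B2 = 0.998 / sqrt(3) = 0.57619557
u_B3 = 0.841 / sqrt(2) = 0.5946768
u_B4 = 0.159 / sqrt(3) = 0.091798693
uc = sqrt(0.26696303^2 + 0.43557778^2 + 0.57619557^2 + 0.5946768^2 + 0.091798693^2) = 0.97727483
U = k * uc = 3 * 0.97727483
U = 2.9318

2.9318


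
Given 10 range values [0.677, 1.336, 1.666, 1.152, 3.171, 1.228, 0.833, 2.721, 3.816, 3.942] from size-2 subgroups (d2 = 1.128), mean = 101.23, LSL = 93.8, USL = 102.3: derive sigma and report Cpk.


R_bar = (0.677 + 1.336 + 1.666 + 1.152 + 3.171 + 1.228 + 0.833 + 2.721 + 3.816 + 3.942) / 10 = 2.0542
sigma = R_bar / d2 = 2.0542 / 1.128 = 1.8210993
Cp = (USL - LSL)/(6*sigma) = (102.3 - 93.8)/(6*1.8210993) = 0.7779
Cpu = (102.3 - 101.23)/(3*1.8210993) = 0.1959
Cpl = (101.23 - 93.8)/(3*1.8210993) = 1.3600
Cpk = min(Cpu, Cpl) = 0.1959

0.1959


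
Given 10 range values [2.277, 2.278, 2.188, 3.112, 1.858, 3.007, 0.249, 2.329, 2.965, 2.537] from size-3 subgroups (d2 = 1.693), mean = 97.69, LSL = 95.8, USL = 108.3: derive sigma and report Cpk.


R_bar = (2.277 + 2.278 + 2.188 + 3.112 + 1.858 + 3.007 + 0.249 + 2.329 + 2.965 + 2.537) / 10 = 2.28
sigma = R_bar / d2 = 2.28 / 1.693 = 1.3467218
Cp = (USL - LSL)/(6*sigma) = (108.3 - 95.8)/(6*1.3467218) = 1.5470
Cpu = (108.3 - 97.69)/(3*1.3467218) = 2.6261
Cpl = (97.69 - 95.8)/(3*1.3467218) = 0.4678
Cpk = min(Cpu, Cpl) = 0.4678

0.4678


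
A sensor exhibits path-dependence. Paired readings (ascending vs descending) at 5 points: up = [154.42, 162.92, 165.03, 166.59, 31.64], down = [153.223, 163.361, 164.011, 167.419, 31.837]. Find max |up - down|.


|154.42 - 153.223| = 1.1970
|162.92 - 163.361| = 0.4410
|165.03 - 164.011| = 1.0190
|166.59 - 167.419| = 0.8290
|31.64 - 31.837| = 0.1970
hysteresis = max(diffs) = 1.1970

1.1970


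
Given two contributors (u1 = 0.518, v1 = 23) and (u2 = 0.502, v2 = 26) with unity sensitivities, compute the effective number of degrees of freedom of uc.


uc = sqrt(u1^2 + u2^2) = sqrt(0.518^2 + 0.502^2) = 0.72133765
v_eff = uc^4 / (u1^4/v1 + u2^4/v2)
= 0.72133765^4 / (0.518^4/23 + 0.502^4/26)
= 0.27074123 / 0.0055728769
v_eff = 48.5820

48.5820


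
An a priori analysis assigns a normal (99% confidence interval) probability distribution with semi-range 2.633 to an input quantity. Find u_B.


u_B = half_width / 2.576
u_B = 2.633 / 2.576
u_B = 1.0221

1.0221


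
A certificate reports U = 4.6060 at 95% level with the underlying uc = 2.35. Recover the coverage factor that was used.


k = U / uc
k = 4.6060 / 2.35
k = 1.96

1.96


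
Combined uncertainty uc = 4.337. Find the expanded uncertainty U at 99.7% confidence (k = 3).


U = k * uc
U = 3 * 4.337
U = 13.0110

13.0110


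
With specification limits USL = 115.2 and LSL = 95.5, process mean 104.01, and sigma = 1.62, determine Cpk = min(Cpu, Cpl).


Cpu = (USL - mean) / (3*sigma) = (115.2 - 104.01) / (3*1.62) = 2.3025
Cpl = (mean - LSL) / (3*sigma) = (104.01 - 95.5) / (3*1.62) = 1.7510
Cpk = min(Cpu, Cpl) = 1.7510

1.7510


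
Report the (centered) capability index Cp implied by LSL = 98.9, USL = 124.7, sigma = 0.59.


Cp = (USL - LSL) / (6 * sigma)
= (124.7 - 98.9) / (6 * 0.59)
= 25.8000 / 3.5400
= 7.2881

7.2881


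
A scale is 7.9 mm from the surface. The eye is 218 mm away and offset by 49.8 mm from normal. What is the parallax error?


error = h * offset / d
= 7.9 * 49.8 / 218
= 1.8047

1.8047


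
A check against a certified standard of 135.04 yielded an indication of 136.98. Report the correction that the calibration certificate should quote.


Correction = standard - reading
= 135.04 - 136.98
= -1.9400

-1.9400


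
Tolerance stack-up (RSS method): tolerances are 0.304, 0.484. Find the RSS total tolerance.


RSS = sqrt(0.304^2 + 0.484^2)
= sqrt(0.326672)
= 0.5716

0.5716


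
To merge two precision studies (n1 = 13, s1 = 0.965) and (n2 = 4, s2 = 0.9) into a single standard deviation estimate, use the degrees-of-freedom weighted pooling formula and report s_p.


s_p = sqrt(((n1-1)*s1^2 + (n2-1)*s2^2) / (n1+n2-2))
numerator = (13-1)*0.965^2 + (4-1)*0.9^2 = 11.1747 + 2.43 = 13.6047
denominator = 13 + 4 - 2 = 15
s_p^2 = 13.6047 / 15 = 0.90698
s_p = sqrt(0.90698) = 0.9524

0.9524


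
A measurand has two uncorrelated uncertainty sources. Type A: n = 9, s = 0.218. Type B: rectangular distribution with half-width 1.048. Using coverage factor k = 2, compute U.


u_A = s / sqrt(n) = 0.218 / sqrt(9) = 0.072666667
u_B = half_width / sqrt(3) = 1.048 / sqrt(3) = 0.60506308
uc = sqrt(u_A^2 + u_B^2) = sqrt(0.072666667^2 + 0.60506308^2) = 0.60941101
U = k * uc = 2 * 0.60941101
U = 1.2188

1.2188


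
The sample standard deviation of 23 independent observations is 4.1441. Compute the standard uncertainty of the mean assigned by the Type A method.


u_A = s / sqrt(n)
u_A = 4.1441 / sqrt(23)
u_A = 4.1441 / 4.7958315
u_A = 0.8641

0.8641


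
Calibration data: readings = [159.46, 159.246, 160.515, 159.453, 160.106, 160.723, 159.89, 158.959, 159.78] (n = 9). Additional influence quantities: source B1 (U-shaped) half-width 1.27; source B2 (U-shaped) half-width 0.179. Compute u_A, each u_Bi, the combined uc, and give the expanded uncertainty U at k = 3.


mean = (159.46 + 159.246 + 160.515 + 159.453 + 160.106 + 160.723 + 159.89 + 158.959 + 159.78) / 9 = 159.7924444
s = sqrt(sum((x - mean)^2)/(n-1)) = 0.5825571
u_A = s / sqrt(n) = 0.5825571 / sqrt(9) = 0.1941857
u_B1 = 1.27 / sqrt(2) = 0.89802561
u_B2 = 0.179 / sqrt(2) = 0.12657211
uc = sqrt(0.1941857^2 + 0.89802561^2 + 0.12657211^2) = 0.92745813
U = k * uc = 3 * 0.92745813
U = 2.7824

2.7824


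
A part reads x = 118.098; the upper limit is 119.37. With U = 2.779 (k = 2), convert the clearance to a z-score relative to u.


u = U / k = 2.779 / 2 = 1.3895
margin = |USL - x| = |119.37 - 118.098| = 1.272
z = margin / u = 1.272 / 1.3895
z = 0.9154

0.9154


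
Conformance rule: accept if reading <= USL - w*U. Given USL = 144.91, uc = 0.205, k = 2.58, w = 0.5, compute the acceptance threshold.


U = k * uc = 2.58 * 0.205 = 0.5289
guard band g = w * U = 0.5 * 0.5289 = 0.26445
AL = USL - g = 144.91 - 0.26445
AL = 144.6455

144.6455


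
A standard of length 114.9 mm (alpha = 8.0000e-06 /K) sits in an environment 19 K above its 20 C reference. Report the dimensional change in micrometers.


dL = L * alpha * dT
= 114.9 * 8.0000e-06 * 19
= 0.0174648 mm
dL_um = 0.0174648 * 1000 = 17.4648 um

17.4648


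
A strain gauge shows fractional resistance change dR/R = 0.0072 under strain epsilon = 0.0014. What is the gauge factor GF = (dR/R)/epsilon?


GF = (dR/R) / epsilon
= 0.0072 / 0.0014
= 5.1429

5.1429


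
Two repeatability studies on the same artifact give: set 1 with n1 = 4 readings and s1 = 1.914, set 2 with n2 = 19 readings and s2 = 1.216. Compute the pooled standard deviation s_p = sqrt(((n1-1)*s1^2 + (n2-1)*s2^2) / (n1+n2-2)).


s_p = sqrt(((n1-1)*s1^2 + (n2-1)*s2^2) / (n1+n2-2))
numerator = (4-1)*1.914^2 + (19-1)*1.216^2 = 10.990188 + 26.615808 = 37.605996
denominator = 4 + 19 - 2 = 21
s_p^2 = 37.605996 / 21 = 1.7907617
s_p = sqrt(1.7907617) = 1.3382

1.3382


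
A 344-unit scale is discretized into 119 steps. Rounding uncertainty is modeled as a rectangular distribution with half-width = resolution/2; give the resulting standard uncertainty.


resolution = range / divisions
resolution = 344 / 119 = 2.8907563
u_res = resolution / (2*sqrt(3))
u_res = 2.8907563 / 3.4641016
u_res = 0.8345

0.8345


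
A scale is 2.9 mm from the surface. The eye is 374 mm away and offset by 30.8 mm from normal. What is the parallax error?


error = h * offset / d
= 2.9 * 30.8 / 374
= 0.2388

0.2388


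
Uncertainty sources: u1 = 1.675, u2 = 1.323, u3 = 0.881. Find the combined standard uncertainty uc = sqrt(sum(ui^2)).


uc = sqrt(1.675^2 + 1.323^2 + 0.881^2)
uc = sqrt(5.332115)
uc = 2.3091

2.3091


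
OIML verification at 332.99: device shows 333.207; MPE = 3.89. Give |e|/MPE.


e = indication - reference = 333.207 - 332.99 = 0.2170
|e| = 0.2170
ratio = |e| / MPE = 0.2170 / 3.89
ratio = 0.0558

0.0558


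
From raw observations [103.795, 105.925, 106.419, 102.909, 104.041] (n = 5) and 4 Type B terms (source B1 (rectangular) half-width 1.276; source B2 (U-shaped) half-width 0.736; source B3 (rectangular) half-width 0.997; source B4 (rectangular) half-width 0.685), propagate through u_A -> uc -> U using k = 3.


mean = (103.795 + 105.925 + 106.419 + 102.909 + 104.041) / 5 = 104.6178
s = sqrt(sum((x - mean)^2)/(n-1)) = 1.4902004
u_A = s / sqrt(n) = 1.4902004 / sqrt(5) = 0.66643788
u_B1 = 1.276 / sqrt(3) = 0.73669894
u_B2 = 0.736 / sqrt(2) = 0.52043059
u_B3 = 0.997 / sqrt(3) = 0.57561822
u_B4 = 0.685 / sqrt(3) = 0.39548493
uc = sqrt(0.66643788^2 + 0.73669894^2 + 0.52043059^2 + 0.57561822^2 + 0.39548493^2) = 1.3211576
U = k * uc = 3 * 1.3211576
U = 3.9635

3.9635


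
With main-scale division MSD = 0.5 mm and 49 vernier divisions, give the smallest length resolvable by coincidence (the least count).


LC = MSD / n_div
= 0.5 / 49
= 0.0102

0.0102


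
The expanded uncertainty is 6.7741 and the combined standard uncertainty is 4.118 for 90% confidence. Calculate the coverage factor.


k = U / uc
k = 6.7741 / 4.118
k = 1.645

1.645


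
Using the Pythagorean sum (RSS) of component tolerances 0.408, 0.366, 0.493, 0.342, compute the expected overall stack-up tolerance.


RSS = sqrt(0.408^2 + 0.366^2 + 0.493^2 + 0.342^2)
= sqrt(0.660433)
= 0.8127

0.8127


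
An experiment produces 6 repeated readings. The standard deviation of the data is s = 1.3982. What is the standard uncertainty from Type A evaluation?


u_A = s / sqrt(n)
u_A = 1.3982 / sqrt(6)
u_A = 1.3982 / 2.4494897
u_A = 0.5708

0.5708


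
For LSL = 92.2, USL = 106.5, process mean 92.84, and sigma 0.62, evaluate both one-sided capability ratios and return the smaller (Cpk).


Cpu = (USL - mean) / (3*sigma) = (106.5 - 92.84) / (3*0.62) = 7.3441
Cpl = (mean - LSL) / (3*sigma) = (92.84 - 92.2) / (3*0.62) = 0.3441
Cpk = min(Cpu, Cpl) = 0.3441

0.3441


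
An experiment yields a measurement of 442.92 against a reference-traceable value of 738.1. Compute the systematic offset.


Systematic error = measured - true
= 442.92 - 738.1
= -295.1800

-295.1800


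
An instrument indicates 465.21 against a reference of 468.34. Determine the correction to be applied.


Correction = standard - reading
= 468.34 - 465.21
= 3.1300

3.1300


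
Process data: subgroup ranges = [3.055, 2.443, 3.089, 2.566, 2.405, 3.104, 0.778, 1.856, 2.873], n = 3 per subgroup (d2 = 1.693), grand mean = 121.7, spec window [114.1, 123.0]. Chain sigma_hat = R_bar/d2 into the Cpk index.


R_bar = (3.055 + 2.443 + 3.089 + 2.566 + 2.405 + 3.104 + 0.778 + 1.856 + 2.873) / 9 = 2.4632222
sigma = R_bar / d2 = 2.4632222 / 1.693 = 1.4549452
Cp = (USL - LSL)/(6*sigma) = (123.0 - 114.1)/(6*1.4549452) = 1.0195
Cpu = (123.0 - 121.7)/(3*1.4549452) = 0.2978
Cpl = (121.7 - 114.1)/(3*1.4549452) = 1.7412
Cpk = min(Cpu, Cpl) = 0.2978

0.2978


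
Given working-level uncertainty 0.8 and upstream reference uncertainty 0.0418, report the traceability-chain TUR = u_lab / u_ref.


TUR = u_lab / u_ref
= 0.8 / 0.0418
= 19.1388

19.1388


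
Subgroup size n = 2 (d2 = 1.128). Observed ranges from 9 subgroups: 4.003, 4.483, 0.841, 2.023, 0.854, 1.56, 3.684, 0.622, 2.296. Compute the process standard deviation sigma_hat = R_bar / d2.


R_bar = (4.003 + 4.483 + 0.841 + 2.023 + 0.854 + 1.56 + 3.684 + 0.622 + 2.296) / 9
R_bar = 20.366 / 9 = 2.2628889
sigma_hat = R_bar / d2 = 2.2628889 / 1.128 = 2.0061

2.0061


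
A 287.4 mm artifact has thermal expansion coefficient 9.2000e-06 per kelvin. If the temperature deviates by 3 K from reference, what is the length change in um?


dL = L * alpha * dT
= 287.4 * 9.2000e-06 * 3
= 0.0079322 mm
dL_um = 0.0079322 * 1000 = 7.9322 um

7.9322


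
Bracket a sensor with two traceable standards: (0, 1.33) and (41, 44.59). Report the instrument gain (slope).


slope = (y2 - y1) / (x2 - x1)
= (44.59 - 1.33) / (41 - 0)
= 43.2600 / 41
= 1.0551

1.0551


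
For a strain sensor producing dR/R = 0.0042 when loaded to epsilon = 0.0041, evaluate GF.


GF = (dR/R) / epsilon
= 0.0042 / 0.0041
= 1.0244

1.0244


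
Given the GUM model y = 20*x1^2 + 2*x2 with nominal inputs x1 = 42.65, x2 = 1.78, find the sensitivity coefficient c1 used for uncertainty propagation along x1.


y = 20*x1^2 + 2*x2
dy/dx1 = 2*20*x1
Evaluate at x1 = 42.65: c1 = 40 * 42.65
c1 = 1706.0000

1706.0000


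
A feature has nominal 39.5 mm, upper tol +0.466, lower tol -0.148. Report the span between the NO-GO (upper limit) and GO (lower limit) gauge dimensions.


GO = nominal - lower_tol (smallest hole = maximum material condition)
GO = 39.5 - 0.148 = 39.352
NO-GO = nominal + upper_tol (largest hole = least material condition)
NO-GO = 39.5 + 0.466 = 39.966
spread = NO-GO - GO = 39.966 - 39.352 = 0.6140

0.6140


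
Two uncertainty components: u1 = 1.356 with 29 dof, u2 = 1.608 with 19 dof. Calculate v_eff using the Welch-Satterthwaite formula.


uc = sqrt(u1^2 + u2^2) = sqrt(1.356^2 + 1.608^2) = 2.1034258
v_eff = uc^4 / (u1^4/v1 + u2^4/v2)
= 2.1034258^4 / (1.356^4/29 + 1.608^4/19)
= 19.575316 / 0.46846124
v_eff = 41.7864

41.7864


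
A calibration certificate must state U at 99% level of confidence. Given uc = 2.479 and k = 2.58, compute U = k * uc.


U = k * uc
U = 2.58 * 2.479
U = 6.3958

6.3958


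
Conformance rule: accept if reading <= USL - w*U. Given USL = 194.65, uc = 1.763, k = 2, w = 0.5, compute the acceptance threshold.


U = k * uc = 2 * 1.763 = 3.526
guard band g = w * U = 0.5 * 3.526 = 1.763
AL = USL - g = 194.65 - 1.763
AL = 192.8870

192.8870


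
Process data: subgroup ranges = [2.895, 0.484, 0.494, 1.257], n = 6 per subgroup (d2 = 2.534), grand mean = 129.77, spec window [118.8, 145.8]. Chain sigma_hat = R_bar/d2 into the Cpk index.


R_bar = (2.895 + 0.484 + 0.494 + 1.257) / 4 = 1.2825
sigma = R_bar / d2 = 1.2825 / 2.534 = 0.50611681
Cp = (USL - LSL)/(6*sigma) = (145.8 - 118.8)/(6*0.50611681) = 8.8912
Cpu = (145.8 - 129.77)/(3*0.50611681) = 10.5575
Cpl = (129.77 - 118.8)/(3*0.50611681) = 7.2249
Cpk = min(Cpu, Cpl) = 7.2249

7.2249


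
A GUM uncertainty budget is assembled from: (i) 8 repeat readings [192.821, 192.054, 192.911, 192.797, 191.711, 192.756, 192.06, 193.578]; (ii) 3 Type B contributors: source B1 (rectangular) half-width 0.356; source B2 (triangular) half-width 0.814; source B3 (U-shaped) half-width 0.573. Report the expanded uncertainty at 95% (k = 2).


mean = (192.821 + 192.054 + 192.911 + 192.797 + 191.711 + 192.756 + 192.06 + 193.578) / 8 = 192.586
s = sqrt(sum((x - mean)^2)/(n-1)) = 0.60281009
u_A = s / sqrt(n) = 0.60281009 / sqrt(8) = 0.21312555
u_B1 = 0.356 / sqrt(3) = 0.2055367
u_B2 = 0.814 / sqrt(6) = 0.33231411
u_B3 = 0.573 / sqrt(2) = 0.40517219
uc = sqrt(0.21312555^2 + 0.2055367^2 + 0.33231411^2 + 0.40517219^2) = 0.60188455
U = k * uc = 2 * 0.60188455
U = 1.2038

1.2038


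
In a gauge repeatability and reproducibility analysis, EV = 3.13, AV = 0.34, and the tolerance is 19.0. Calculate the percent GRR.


GRR = sqrt(EV^2 + AV^2) = sqrt(3.13^2 + 0.34^2) = 3.1484123
%GRR = GRR / tol * 100 = 3.1484123 / 19.0 * 100
%GRR = 16.5706

16.5706


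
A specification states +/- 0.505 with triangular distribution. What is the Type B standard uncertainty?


u_B = half_width / sqrt(6)
u_B = 0.505 / 2.4494897
u_B = 0.2062

0.2062


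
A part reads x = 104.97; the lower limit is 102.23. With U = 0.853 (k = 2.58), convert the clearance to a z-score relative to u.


u = U / k = 0.853 / 2.58 = 0.33062016
margin = |LSL - x| = |102.23 - 104.97| = 2.74
z = margin / u = 2.74 / 0.33062016
z = 8.2875

8.2875


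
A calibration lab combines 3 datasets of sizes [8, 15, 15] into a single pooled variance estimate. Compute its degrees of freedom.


nu = sum_i (n_i - 1)
nu = ((8 - 1) + (15 - 1) + (15 - 1))
nu = 7 + 14 + 14
nu = 35

35


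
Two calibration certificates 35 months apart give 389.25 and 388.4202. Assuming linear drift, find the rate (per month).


rate = (v2 - v1) / months
= (388.4202 - 389.25) / 35
= -0.8298 / 35
= -0.0237

-0.0237


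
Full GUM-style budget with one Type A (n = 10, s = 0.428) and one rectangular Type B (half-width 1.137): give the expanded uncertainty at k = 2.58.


u_A = s / sqrt(n) = 0.428 / sqrt(10) = 0.13534548
u_B = half_width / sqrt(3) = 1.137 / sqrt(3) = 0.65644726
uc = sqrt(u_A^2 + u_B^2) = sqrt(0.13534548^2 + 0.65644726^2) = 0.67025473
U = k * uc = 2.58 * 0.67025473
U = 1.7293

1.7293


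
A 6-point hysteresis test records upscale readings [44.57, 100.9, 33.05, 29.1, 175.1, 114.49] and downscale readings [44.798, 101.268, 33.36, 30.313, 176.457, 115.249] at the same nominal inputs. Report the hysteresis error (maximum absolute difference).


|44.57 - 44.798| = 0.2280
|100.9 - 101.268| = 0.3680
|33.05 - 33.36| = 0.3100
|29.1 - 30.313| = 1.2130
|175.1 - 176.457| = 1.3570
|114.49 - 115.249| = 0.7590
hysteresis = max(diffs) = 1.3570

1.3570


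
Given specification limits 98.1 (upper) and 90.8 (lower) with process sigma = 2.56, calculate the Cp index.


Cp = (USL - LSL) / (6 * sigma)
= (98.1 - 90.8) / (6 * 2.56)
= 7.3000 / 15.3600
= 0.4753

0.4753


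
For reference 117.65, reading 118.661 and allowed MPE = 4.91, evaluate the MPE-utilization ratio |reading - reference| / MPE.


e = indication - reference = 118.661 - 117.65 = 1.0110
|e| = 1.0110
ratio = |e| / MPE = 1.0110 / 4.91
ratio = 0.2059

0.2059


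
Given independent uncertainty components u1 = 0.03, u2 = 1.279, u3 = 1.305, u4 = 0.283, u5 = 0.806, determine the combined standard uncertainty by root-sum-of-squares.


uc = sqrt(0.03^2 + 1.279^2 + 1.305^2 + 0.283^2 + 0.806^2)
uc = sqrt(4.069491)
uc = 2.0173

2.0173


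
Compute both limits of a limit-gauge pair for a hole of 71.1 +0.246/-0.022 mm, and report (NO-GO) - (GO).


GO = nominal - lower_tol (smallest hole = maximum material condition)
GO = 71.1 - 0.022 = 71.078
NO-GO = nominal + upper_tol (largest hole = least material condition)
NO-GO = 71.1 + 0.246 = 71.346
spread = NO-GO - GO = 71.346 - 71.078 = 0.2680

0.2680


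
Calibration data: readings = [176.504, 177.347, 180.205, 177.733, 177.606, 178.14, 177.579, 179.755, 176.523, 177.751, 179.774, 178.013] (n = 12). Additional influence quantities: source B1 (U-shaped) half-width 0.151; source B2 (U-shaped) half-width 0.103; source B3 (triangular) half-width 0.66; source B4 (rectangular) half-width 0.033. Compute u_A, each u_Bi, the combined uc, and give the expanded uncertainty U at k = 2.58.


mean = (176.504 + 177.347 + 180.205 + 177.733 + 177.606 + 178.14 + 177.579 + 179.755 + 176.523 + 177.751 + 179.774 + 178.013) / 12 = 178.0775
s = sqrt(sum((x - mean)^2)/(n-1)) = 1.2191107
u_A = s / sqrt(n) = 1.2191107 / sqrt(12) = 0.35192695
u_B1 = 0.151 / sqrt(2) = 0.10677312
u_B2 = 0.103 / sqrt(2) = 0.072831998
u_B3 = 0.66 / sqrt(6) = 0.26944387
u_B4 = 0.033 / sqrt(3) = 0.019052559
uc = sqrt(0.35192695^2 + 0.10677312^2 + 0.072831998^2 + 0.26944387^2 + 0.019052559^2) = 0.46208287
U = k * uc = 2.58 * 0.46208287
U = 1.1922

1.1922


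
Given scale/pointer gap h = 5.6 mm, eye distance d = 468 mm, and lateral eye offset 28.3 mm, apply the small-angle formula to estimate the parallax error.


error = h * offset / d
= 5.6 * 28.3 / 468
= 0.3386

0.3386


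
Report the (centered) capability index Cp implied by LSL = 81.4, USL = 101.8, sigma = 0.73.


Cp = (USL - LSL) / (6 * sigma)
= (101.8 - 81.4) / (6 * 0.73)
= 20.4000 / 4.3800
= 4.6575

4.6575


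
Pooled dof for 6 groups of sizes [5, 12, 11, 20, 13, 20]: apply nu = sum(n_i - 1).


nu = sum_i (n_i - 1)
nu = ((5 - 1) + (12 - 1) + (11 - 1) + (20 - 1) + (13 - 1) + (20 - 1))
nu = 4 + 11 + 10 + 19 + 12 + 19
nu = 75

75


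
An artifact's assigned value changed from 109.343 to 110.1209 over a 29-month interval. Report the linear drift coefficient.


rate = (v2 - v1) / months
= (110.1209 - 109.343) / 29
= 0.7779 / 29
= 0.0268

0.0268


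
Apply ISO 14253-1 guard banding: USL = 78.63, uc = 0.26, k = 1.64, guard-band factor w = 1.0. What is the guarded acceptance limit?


U = k * uc = 1.64 * 0.26 = 0.4264
guard band g = w * U = 1.0 * 0.4264 = 0.4264
AL = USL - g = 78.63 - 0.4264
AL = 78.2036

78.2036


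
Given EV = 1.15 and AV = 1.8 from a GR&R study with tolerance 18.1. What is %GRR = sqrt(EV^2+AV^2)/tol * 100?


GRR = sqrt(EV^2 + AV^2) = sqrt(1.15^2 + 1.8^2) = 2.1360009
%GRR = GRR / tol * 100 = 2.1360009 / 18.1 * 100
%GRR = 11.8011

11.8011


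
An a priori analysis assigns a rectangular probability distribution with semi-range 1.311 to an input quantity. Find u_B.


u_B = half_width / sqrt(3)
u_B = 1.311 / 1.7320508
u_B = 0.7569

0.7569


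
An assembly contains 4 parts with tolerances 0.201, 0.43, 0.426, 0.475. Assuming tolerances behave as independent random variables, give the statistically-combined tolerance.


RSS = sqrt(0.201^2 + 0.43^2 + 0.426^2 + 0.475^2)
= sqrt(0.632402)
= 0.7952

0.7952


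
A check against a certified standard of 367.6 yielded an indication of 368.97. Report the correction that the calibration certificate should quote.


Correction = standard - reading
= 367.6 - 368.97
= -1.3700

-1.3700


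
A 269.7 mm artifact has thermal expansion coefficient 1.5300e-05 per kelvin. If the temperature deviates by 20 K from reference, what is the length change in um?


dL = L * alpha * dT
= 269.7 * 1.5300e-05 * 20
= 0.0825282 mm
dL_um = 0.0825282 * 1000 = 82.5282 um

82.5282


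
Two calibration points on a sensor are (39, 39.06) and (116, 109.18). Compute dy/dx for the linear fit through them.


slope = (y2 - y1) / (x2 - x1)
= (109.18 - 39.06) / (116 - 39)
= 70.1200 / 77
= 0.9106

0.9106


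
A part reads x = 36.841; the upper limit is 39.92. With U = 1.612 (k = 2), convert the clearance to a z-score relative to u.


u = U / k = 1.612 / 2 = 0.806
margin = |USL - x| = |39.92 - 36.841| = 3.079
z = margin / u = 3.079 / 0.806
z = 3.8201

3.8201


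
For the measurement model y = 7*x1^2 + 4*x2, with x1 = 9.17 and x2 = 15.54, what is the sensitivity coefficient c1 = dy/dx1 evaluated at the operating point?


y = 7*x1^2 + 4*x2
dy/dx1 = 2*7*x1
Evaluate at x1 = 9.17: c1 = 14 * 9.17
c1 = 128.3800

128.3800


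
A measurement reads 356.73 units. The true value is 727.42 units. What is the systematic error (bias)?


Systematic error = measured - true
= 356.73 - 727.42
= -370.6900

-370.6900


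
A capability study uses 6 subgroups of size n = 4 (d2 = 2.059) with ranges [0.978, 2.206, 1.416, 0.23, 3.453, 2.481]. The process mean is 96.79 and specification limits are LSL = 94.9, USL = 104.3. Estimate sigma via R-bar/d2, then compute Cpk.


R_bar = (0.978 + 2.206 + 1.416 + 0.23 + 3.453 + 2.481) / 6 = 1.794
sigma = R_bar / d2 = 1.794 / 2.059 = 0.87129675
Cp = (USL - LSL)/(6*sigma) = (104.3 - 94.9)/(6*0.87129675) = 1.7981
Cpu = (104.3 - 96.79)/(3*0.87129675) = 2.8731
Cpl = (96.79 - 94.9)/(3*0.87129675) = 0.7231
Cpk = min(Cpu, Cpl) = 0.7231

0.7231
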